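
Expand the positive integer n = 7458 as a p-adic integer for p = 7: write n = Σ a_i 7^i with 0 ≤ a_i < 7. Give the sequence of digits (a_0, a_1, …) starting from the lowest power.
(a_0, a_1, …) = (3, 1, 5, 0, 3)

Repeated division by 7 gives the digits low-to-high: 7458 = 3 + 1·7^1 + 5·7^2 + 3·7^4. Digit sequence: (3, 1, 5, 0, 3).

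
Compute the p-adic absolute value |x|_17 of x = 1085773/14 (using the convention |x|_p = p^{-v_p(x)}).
|1085773/14|_17 = 1/83521

Step 1 — compute v_17(x) by factoring powers of 17 out of the numerator and denominator: v_17(1085773/14) = 4. Step 2 — apply |x|_p = p^{-v_p(x)} = 17^{-4} = 1/83521.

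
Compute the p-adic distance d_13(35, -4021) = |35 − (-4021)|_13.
d_13(35, -4021) = 1/169

Step 1 — x − y = 35 − (-4021) = 4056. Step 2 — v_13(4056) = 2 (factor: 4056 = (13^2 · 24); the sign does not affect v_p). Step 3 — |x − y|_13 = 13^{-2} = 1/169.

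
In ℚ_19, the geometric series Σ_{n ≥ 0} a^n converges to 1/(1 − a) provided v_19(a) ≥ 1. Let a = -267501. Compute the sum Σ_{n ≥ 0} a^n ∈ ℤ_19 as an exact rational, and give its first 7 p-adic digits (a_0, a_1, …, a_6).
Σ a^n = 1/(1 − a) = 1/267502;  first 7 digits = (1, 0, 0, 18, 16, 18, 0)

v_19(a) = 3 ≥ 1, so the series converges in ℤ_19 to 1/(1 − a) = 1/(1 − (-267501)) = 1/267502. Expand this rational in ℤ_19: compute digits iteratively via d_i = x_i mod 19, x_{i+1} = (x_i − d_i)/19. The first 7 digits are (1, 0, 0, 18, 16, 18, 0).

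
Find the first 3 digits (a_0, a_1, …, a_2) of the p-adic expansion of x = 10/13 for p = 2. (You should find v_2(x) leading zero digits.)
(a_0, …, a_2) = (0, 1, 0)

v_2(10/13) = 1, so a_0 = ... = a_0 = 0. Factor out: x = 2^1 · u with u = 5/13 a unit in ℤ_2. Expand u iteratively via a_{v+i} = u_i mod 2, u_{i+1} = (u_i − a_{v+i})/2:
  u_0 = 5/13;  a_1 = 1;  u_1 = (u_0 − 1)/2 = -4/13
  u_1 = -4/13;  a_2 = 0;  u_2 = (u_1 − 0)/2 = -2/13
Digits: (0, 1, 0).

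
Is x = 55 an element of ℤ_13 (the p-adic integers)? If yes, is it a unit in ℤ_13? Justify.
x ∈ ℤ_13^× (unit); v_13(x) = 0

ℤ_13 = {x ∈ ℚ_13 : v_13(x) ≥ 0} and ℤ_13^× = {x ∈ ℤ_13 : v_13(x) = 0}. Here v_13(55) = v_13(num) − v_13(den) = 0; compare against these criteria.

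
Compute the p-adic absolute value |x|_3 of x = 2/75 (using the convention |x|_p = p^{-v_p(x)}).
|2/75|_3 = 3

Step 1 — compute v_3(x) by factoring powers of 3 out of the numerator and denominator: v_3(2/75) = -1. Step 2 — apply |x|_p = p^{-v_p(x)} = 3^{1} = 3.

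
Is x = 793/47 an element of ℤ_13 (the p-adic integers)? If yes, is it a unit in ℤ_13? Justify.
x ∈ ℤ_13 but not a unit; v_13(x) = 1 > 0

ℤ_13 = {x ∈ ℚ_13 : v_13(x) ≥ 0} and ℤ_13^× = {x ∈ ℤ_13 : v_13(x) = 0}. Here v_13(793/47) = v_13(num) − v_13(den) = 1; compare against these criteria.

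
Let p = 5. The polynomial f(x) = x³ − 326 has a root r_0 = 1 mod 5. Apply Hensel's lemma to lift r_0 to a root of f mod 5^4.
r_3 = 526 (mod 625)

Hensel: r_{i+1} = r_i − f(r_i)/f′(r_i) mod 5^{i+2}, where f′(x) = 3x². Iterate:
  r_0 = 1 (mod 5)
  r_1 = 1 (mod 25)
  r_2 = 26 (mod 125)
  r_3 = 526 (mod 625)
Final: r = 526 with f(r) ≡ 0 mod 5^4.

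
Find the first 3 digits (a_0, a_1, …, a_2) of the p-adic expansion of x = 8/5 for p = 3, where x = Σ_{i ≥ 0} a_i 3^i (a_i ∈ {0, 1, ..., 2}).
(a_0, …, a_2) = (1, 2, 0)

v_3(8/5) = 0 (numerator and denominator both coprime to 3), so x ∈ ℤ_3^×. Compute digits iteratively via a_i = x_i mod 3, x_{i+1} = (x_i − a_i)/3, with x_0 = x:
  x_0 = 8/5;  a_0 = 1;  x_1 = (x_0 − 1)/3 = 1/5
  x_1 = 1/5;  a_1 = 2;  x_2 = (x_1 − 2)/3 = -3/5
  x_2 = -3/5;  a_2 = 0;  x_3 = (x_2 − 0)/3 = -1/5
Digits: (1, 2, 0).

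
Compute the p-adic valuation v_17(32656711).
v_17(32656711) = 5

v_17(n) is the largest exponent k such that 17^k divides n. Factor out: 32656711 = 17^5 · 23. (Sign doesn't affect v_p.) So v_17(32656711) = 5.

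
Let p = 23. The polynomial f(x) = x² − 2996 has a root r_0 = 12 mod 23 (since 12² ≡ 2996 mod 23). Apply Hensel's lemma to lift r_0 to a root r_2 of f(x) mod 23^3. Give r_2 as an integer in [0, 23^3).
r_2 = 3922 (mod 12167)

Hensel's recurrence: r_{i+1} = r_i − f(r_i)·(f′(r_i))^{-1} mod 23^{i+2}, with f′(x) = 2x. Iterate:
  r_0 = 12 (mod 23)
  r_1 = 219 (mod 529)
  r_2 = 3922 (mod 12167)
Final: r_2 = 3922, and one checks f(r_2) ≡ 0 mod 23^3.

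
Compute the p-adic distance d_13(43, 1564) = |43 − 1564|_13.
d_13(43, 1564) = 1/169

Step 1 — x − y = 43 − 1564 = -1521. Step 2 — v_13(-1521) = 2 (factor: -1521 = −(13^2 · 9); the sign does not affect v_p). Step 3 — |x − y|_13 = 13^{-2} = 1/169.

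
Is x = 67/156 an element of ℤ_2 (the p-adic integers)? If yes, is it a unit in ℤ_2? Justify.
x ∉ ℤ_2 (v_2(x) = -2 < 0)

ℤ_2 = {x ∈ ℚ_2 : v_2(x) ≥ 0} and ℤ_2^× = {x ∈ ℤ_2 : v_2(x) = 0}. Here v_2(67/156) = v_2(num) − v_2(den) = -2; compare against these criteria.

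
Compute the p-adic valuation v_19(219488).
v_19(219488) = 3

v_19(n) is the largest exponent k such that 19^k divides n. Factor out: 219488 = 19^3 · 32. (Sign doesn't affect v_p.) So v_19(219488) = 3.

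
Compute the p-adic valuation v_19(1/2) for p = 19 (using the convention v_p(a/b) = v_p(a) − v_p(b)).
v_19(1/2) = 0

Factor powers of 19 from the numerator and denominator of the reduced fraction: 1 = 19^0 · 1 and 2 = 19^0 · 2. Apply v_p(a/b) = v_p(a) − v_p(b): v_19(1/2) = 0 − 0 = 0.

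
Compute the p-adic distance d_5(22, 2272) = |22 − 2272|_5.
d_5(22, 2272) = 1/125

Step 1 — x − y = 22 − 2272 = -2250. Step 2 — v_5(-2250) = 3 (factor: -2250 = −(5^3 · 18); the sign does not affect v_p). Step 3 — |x − y|_5 = 5^{-3} = 1/125.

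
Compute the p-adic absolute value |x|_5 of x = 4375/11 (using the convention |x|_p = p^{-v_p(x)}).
|4375/11|_5 = 1/625

Step 1 — compute v_5(x) by factoring powers of 5 out of the numerator and denominator: v_5(4375/11) = 4. Step 2 — apply |x|_p = p^{-v_p(x)} = 5^{-4} = 1/625.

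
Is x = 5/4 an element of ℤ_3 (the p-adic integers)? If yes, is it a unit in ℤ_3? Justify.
x ∈ ℤ_3^× (unit); v_3(x) = 0

ℤ_3 = {x ∈ ℚ_3 : v_3(x) ≥ 0} and ℤ_3^× = {x ∈ ℤ_3 : v_3(x) = 0}. Here v_3(5/4) = v_3(num) − v_3(den) = 0; compare against these criteria.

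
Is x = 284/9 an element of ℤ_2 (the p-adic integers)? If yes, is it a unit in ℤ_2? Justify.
x ∈ ℤ_2 but not a unit; v_2(x) = 2 > 0

ℤ_2 = {x ∈ ℚ_2 : v_2(x) ≥ 0} and ℤ_2^× = {x ∈ ℤ_2 : v_2(x) = 0}. Here v_2(284/9) = v_2(num) − v_2(den) = 2; compare against these criteria.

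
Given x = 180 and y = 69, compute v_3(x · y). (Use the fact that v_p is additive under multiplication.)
v_3(12420) = 3

v_p(x) = 2 (factor: 180 = 3^2 · 20); v_p(y) = 1 (factor: 69 = 3^1 · 23). Additivity: v_p(xy) = v_p(x) + v_p(y) = 2 + 1 = 3. (Direct check: xy = 12420 = 3^3 · (460).)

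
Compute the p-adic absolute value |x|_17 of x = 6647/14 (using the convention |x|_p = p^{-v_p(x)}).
|6647/14|_17 = 1/289

Step 1 — compute v_17(x) by factoring powers of 17 out of the numerator and denominator: v_17(6647/14) = 2. Step 2 — apply |x|_p = p^{-v_p(x)} = 17^{-2} = 1/289.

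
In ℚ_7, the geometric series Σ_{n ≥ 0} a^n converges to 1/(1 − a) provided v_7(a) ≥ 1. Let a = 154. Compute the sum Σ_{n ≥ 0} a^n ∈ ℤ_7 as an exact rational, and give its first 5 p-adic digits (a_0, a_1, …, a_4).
Σ a^n = 1/(1 − a) = -1/153;  first 5 digits = (1, 1, 4, 0, 6)

v_7(a) = 1 ≥ 1, so the series converges in ℤ_7 to 1/(1 − a) = 1/(1 − 154) = -1/153. Expand this rational in ℤ_7: compute digits iteratively via d_i = x_i mod 7, x_{i+1} = (x_i − d_i)/7. The first 5 digits are (1, 1, 4, 0, 6).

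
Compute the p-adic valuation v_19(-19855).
v_19(-19855) = 2

v_19(n) is the largest exponent k such that 19^k divides n. Factor out: -19855 = -19^2 · 55. (Sign doesn't affect v_p.) So v_19(-19855) = 2.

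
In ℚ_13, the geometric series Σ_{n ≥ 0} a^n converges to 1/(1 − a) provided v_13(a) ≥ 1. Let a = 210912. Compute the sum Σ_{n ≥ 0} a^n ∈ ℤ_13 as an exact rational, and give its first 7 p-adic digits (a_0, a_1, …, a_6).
Σ a^n = 1/(1 − a) = -1/210911;  first 7 digits = (1, 0, 0, 5, 7, 0, 12)

v_13(a) = 3 ≥ 1, so the series converges in ℤ_13 to 1/(1 − a) = 1/(1 − 210912) = -1/210911. Expand this rational in ℤ_13: compute digits iteratively via d_i = x_i mod 13, x_{i+1} = (x_i − d_i)/13. The first 7 digits are (1, 0, 0, 5, 7, 0, 12).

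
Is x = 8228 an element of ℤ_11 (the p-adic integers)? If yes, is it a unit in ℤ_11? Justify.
x ∈ ℤ_11 but not a unit; v_11(x) = 2 > 0

ℤ_11 = {x ∈ ℚ_11 : v_11(x) ≥ 0} and ℤ_11^× = {x ∈ ℤ_11 : v_11(x) = 0}. Here v_11(8228) = v_11(num) − v_11(den) = 2; compare against these criteria.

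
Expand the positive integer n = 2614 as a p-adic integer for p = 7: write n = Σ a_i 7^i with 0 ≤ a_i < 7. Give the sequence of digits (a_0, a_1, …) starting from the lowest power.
(a_0, a_1, …) = (3, 2, 4, 0, 1)

Repeated division by 7 gives the digits low-to-high: 2614 = 3 + 2·7^1 + 4·7^2 + 1·7^4. Digit sequence: (3, 2, 4, 0, 1).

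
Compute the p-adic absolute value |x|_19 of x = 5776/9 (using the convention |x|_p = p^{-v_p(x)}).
|5776/9|_19 = 1/361

Step 1 — compute v_19(x) by factoring powers of 19 out of the numerator and denominator: v_19(5776/9) = 2. Step 2 — apply |x|_p = p^{-v_p(x)} = 19^{-2} = 1/361.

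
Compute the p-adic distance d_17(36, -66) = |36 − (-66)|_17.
d_17(36, -66) = 1/17

Step 1 — x − y = 36 − (-66) = 102. Step 2 — v_17(102) = 1 (factor: 102 = (17^1 · 6); the sign does not affect v_p). Step 3 — |x − y|_17 = 17^{-1} = 1/17.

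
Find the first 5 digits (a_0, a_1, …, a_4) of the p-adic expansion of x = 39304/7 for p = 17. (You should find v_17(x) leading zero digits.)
(a_0, …, a_4) = (0, 0, 0, 6, 7)

v_17(39304/7) = 3, so a_0 = ... = a_2 = 0. Factor out: x = 17^3 · u with u = 8/7 a unit in ℤ_17. Expand u iteratively via a_{v+i} = u_i mod 17, u_{i+1} = (u_i − a_{v+i})/17:
  u_0 = 8/7;  a_3 = 6;  u_1 = (u_0 − 6)/17 = -2/7
  u_1 = -2/7;  a_4 = 7;  u_2 = (u_1 − 7)/17 = -3/7
Digits: (0, 0, 0, 6, 7).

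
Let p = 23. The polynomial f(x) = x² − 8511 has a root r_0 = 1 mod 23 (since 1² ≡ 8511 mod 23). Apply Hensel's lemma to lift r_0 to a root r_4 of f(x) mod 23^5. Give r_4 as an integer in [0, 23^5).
r_4 = 2990990 (mod 6436343)

Hensel's recurrence: r_{i+1} = r_i − f(r_i)·(f′(r_i))^{-1} mod 23^{i+2}, with f′(x) = 2x. Iterate:
  r_0 = 1 (mod 23)
  r_1 = 24 (mod 529)
  r_2 = 10075 (mod 12167)
  r_3 = 192580 (mod 279841)
  r_4 = 2990990 (mod 6436343)
Final: r_4 = 2990990, and one checks f(r_4) ≡ 0 mod 23^5.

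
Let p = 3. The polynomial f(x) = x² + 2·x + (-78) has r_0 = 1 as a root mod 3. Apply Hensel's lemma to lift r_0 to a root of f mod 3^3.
r_2 = 4 (mod 27)

Hensel: r_{i+1} = r_i − f(r_i)·(f′(r_i))^{-1} mod 3^{i+2}, f′(x) = 2x + 2. Iterate:
  r_0 = 1 (mod 3)
  r_1 = 4 (mod 9)
  r_2 = 4 (mod 27)
Final: r = 4 satisfies f(r) ≡ 0 mod 3^3.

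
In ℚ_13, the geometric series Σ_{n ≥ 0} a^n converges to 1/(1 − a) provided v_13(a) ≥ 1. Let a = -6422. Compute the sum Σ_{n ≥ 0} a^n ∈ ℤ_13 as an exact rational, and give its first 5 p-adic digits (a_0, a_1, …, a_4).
Σ a^n = 1/(1 − a) = 1/6423;  first 5 digits = (1, 0, 1, 10, 0)

v_13(a) = 2 ≥ 1, so the series converges in ℤ_13 to 1/(1 − a) = 1/(1 − (-6422)) = 1/6423. Expand this rational in ℤ_13: compute digits iteratively via d_i = x_i mod 13, x_{i+1} = (x_i − d_i)/13. The first 5 digits are (1, 0, 1, 10, 0).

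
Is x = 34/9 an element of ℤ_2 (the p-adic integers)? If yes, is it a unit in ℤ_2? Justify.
x ∈ ℤ_2 but not a unit; v_2(x) = 1 > 0

ℤ_2 = {x ∈ ℚ_2 : v_2(x) ≥ 0} and ℤ_2^× = {x ∈ ℤ_2 : v_2(x) = 0}. Here v_2(34/9) = v_2(num) − v_2(den) = 1; compare against these criteria.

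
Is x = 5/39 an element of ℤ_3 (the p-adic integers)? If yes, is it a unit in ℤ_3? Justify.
x ∉ ℤ_3 (v_3(x) = -1 < 0)

ℤ_3 = {x ∈ ℚ_3 : v_3(x) ≥ 0} and ℤ_3^× = {x ∈ ℤ_3 : v_3(x) = 0}. Here v_3(5/39) = v_3(num) − v_3(den) = -1; compare against these criteria.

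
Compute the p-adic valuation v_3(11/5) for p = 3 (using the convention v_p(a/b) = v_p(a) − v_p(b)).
v_3(11/5) = 0

Factor powers of 3 from the numerator and denominator of the reduced fraction: 11 = 3^0 · 11 and 5 = 3^0 · 5. Apply v_p(a/b) = v_p(a) − v_p(b): v_3(11/5) = 0 − 0 = 0.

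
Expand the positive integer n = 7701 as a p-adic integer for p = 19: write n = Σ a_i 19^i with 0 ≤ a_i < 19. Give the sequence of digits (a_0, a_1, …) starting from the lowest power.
(a_0, a_1, …) = (6, 6, 2, 1)

Repeated division by 19 gives the digits low-to-high: 7701 = 6 + 6·19^1 + 2·19^2 + 1·19^3. Digit sequence: (6, 6, 2, 1).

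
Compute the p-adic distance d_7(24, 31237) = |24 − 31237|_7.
d_7(24, 31237) = 1/2401

Step 1 — x − y = 24 − 31237 = -31213. Step 2 — v_7(-31213) = 4 (factor: -31213 = −(7^4 · 13); the sign does not affect v_p). Step 3 — |x − y|_7 = 7^{-4} = 1/2401.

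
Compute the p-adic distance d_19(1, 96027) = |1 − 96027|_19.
d_19(1, 96027) = 1/6859

Step 1 — x − y = 1 − 96027 = -96026. Step 2 — v_19(-96026) = 3 (factor: -96026 = −(19^3 · 14); the sign does not affect v_p). Step 3 — |x − y|_19 = 19^{-3} = 1/6859.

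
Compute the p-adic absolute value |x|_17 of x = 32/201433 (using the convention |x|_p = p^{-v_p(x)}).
|32/201433|_17 = 4913

Step 1 — compute v_17(x) by factoring powers of 17 out of the numerator and denominator: v_17(32/201433) = -3. Step 2 — apply |x|_p = p^{-v_p(x)} = 17^{3} = 4913.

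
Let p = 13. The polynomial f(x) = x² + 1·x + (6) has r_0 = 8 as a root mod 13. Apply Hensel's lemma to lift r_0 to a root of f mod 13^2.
r_1 = 73 (mod 169)

Hensel: r_{i+1} = r_i − f(r_i)·(f′(r_i))^{-1} mod 13^{i+2}, f′(x) = 2x + 1. Iterate:
  r_0 = 8 (mod 13)
  r_1 = 73 (mod 169)
Final: r = 73 satisfies f(r) ≡ 0 mod 13^2.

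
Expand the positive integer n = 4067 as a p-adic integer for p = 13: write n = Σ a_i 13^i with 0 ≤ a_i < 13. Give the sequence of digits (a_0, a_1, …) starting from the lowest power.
(a_0, a_1, …) = (11, 0, 11, 1)

Repeated division by 13 gives the digits low-to-high: 4067 = 11 + 11·13^2 + 1·13^3. Digit sequence: (11, 0, 11, 1).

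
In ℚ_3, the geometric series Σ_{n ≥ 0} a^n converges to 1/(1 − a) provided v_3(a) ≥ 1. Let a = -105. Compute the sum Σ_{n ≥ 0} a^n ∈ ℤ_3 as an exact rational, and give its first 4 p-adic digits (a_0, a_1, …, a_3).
Σ a^n = 1/(1 − a) = 1/106;  first 4 digits = (1, 1, 1, 0)

v_3(a) = 1 ≥ 1, so the series converges in ℤ_3 to 1/(1 − a) = 1/(1 − (-105)) = 1/106. Expand this rational in ℤ_3: compute digits iteratively via d_i = x_i mod 3, x_{i+1} = (x_i − d_i)/3. The first 4 digits are (1, 1, 1, 0).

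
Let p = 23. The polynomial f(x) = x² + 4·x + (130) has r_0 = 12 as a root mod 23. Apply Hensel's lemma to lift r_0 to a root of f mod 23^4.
r_3 = 265823 (mod 279841)

Hensel: r_{i+1} = r_i − f(r_i)·(f′(r_i))^{-1} mod 23^{i+2}, f′(x) = 2x + 4. Iterate:
  r_0 = 12 (mod 23)
  r_1 = 265 (mod 529)
  r_2 = 10316 (mod 12167)
  r_3 = 265823 (mod 279841)
Final: r = 265823 satisfies f(r) ≡ 0 mod 23^4.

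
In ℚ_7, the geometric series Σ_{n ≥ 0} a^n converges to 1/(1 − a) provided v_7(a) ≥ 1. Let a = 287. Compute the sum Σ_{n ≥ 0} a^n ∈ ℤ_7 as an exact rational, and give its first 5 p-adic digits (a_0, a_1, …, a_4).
Σ a^n = 1/(1 − a) = -1/286;  first 5 digits = (1, 6, 6, 1, 4)

v_7(a) = 1 ≥ 1, so the series converges in ℤ_7 to 1/(1 − a) = 1/(1 − 287) = -1/286. Expand this rational in ℤ_7: compute digits iteratively via d_i = x_i mod 7, x_{i+1} = (x_i − d_i)/7. The first 5 digits are (1, 6, 6, 1, 4).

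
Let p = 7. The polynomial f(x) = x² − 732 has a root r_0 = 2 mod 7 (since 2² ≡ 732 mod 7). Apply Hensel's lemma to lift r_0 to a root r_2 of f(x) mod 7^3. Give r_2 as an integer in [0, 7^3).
r_2 = 135 (mod 343)

Hensel's recurrence: r_{i+1} = r_i − f(r_i)·(f′(r_i))^{-1} mod 7^{i+2}, with f′(x) = 2x. Iterate:
  r_0 = 2 (mod 7)
  r_1 = 37 (mod 49)
  r_2 = 135 (mod 343)
Final: r_2 = 135, and one checks f(r_2) ≡ 0 mod 7^3.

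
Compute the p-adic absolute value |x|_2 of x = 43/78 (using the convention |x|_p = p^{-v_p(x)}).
|43/78|_2 = 2

Step 1 — compute v_2(x) by factoring powers of 2 out of the numerator and denominator: v_2(43/78) = -1. Step 2 — apply |x|_p = p^{-v_p(x)} = 2^{1} = 2.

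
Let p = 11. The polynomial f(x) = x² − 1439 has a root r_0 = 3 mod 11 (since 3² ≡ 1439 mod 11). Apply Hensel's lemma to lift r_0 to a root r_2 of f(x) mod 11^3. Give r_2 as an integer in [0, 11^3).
r_2 = 806 (mod 1331)

Hensel's recurrence: r_{i+1} = r_i − f(r_i)·(f′(r_i))^{-1} mod 11^{i+2}, with f′(x) = 2x. Iterate:
  r_0 = 3 (mod 11)
  r_1 = 80 (mod 121)
  r_2 = 806 (mod 1331)
Final: r_2 = 806, and one checks f(r_2) ≡ 0 mod 11^3.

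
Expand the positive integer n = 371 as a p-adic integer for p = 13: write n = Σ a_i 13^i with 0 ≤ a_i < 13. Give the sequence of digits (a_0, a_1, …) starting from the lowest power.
(a_0, a_1, …) = (7, 2, 2)

Repeated division by 13 gives the digits low-to-high: 371 = 7 + 2·13^1 + 2·13^2. Digit sequence: (7, 2, 2).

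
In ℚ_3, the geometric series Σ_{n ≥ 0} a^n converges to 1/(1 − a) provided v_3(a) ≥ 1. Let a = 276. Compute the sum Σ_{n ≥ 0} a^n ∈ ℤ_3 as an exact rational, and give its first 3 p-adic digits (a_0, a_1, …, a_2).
Σ a^n = 1/(1 − a) = -1/275;  first 3 digits = (1, 2, 1)

v_3(a) = 1 ≥ 1, so the series converges in ℤ_3 to 1/(1 − a) = 1/(1 − 276) = -1/275. Expand this rational in ℤ_3: compute digits iteratively via d_i = x_i mod 3, x_{i+1} = (x_i − d_i)/3. The first 3 digits are (1, 2, 1).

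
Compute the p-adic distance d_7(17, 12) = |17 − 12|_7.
d_7(17, 12) = 1

Step 1 — x − y = 17 − 12 = 5. Step 2 — v_7(5) = 0 (factor: 5 = (7^0 · 5); the sign does not affect v_p). Step 3 — |x − y|_7 = 7^{0} = 1.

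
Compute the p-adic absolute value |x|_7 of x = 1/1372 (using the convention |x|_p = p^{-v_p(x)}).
|1/1372|_7 = 343

Step 1 — compute v_7(x) by factoring powers of 7 out of the numerator and denominator: v_7(1/1372) = -3. Step 2 — apply |x|_p = p^{-v_p(x)} = 7^{3} = 343.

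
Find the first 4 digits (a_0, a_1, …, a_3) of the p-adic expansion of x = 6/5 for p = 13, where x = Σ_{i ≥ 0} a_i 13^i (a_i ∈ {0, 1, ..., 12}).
(a_0, …, a_3) = (9, 2, 5, 10)

v_13(6/5) = 0 (numerator and denominator both coprime to 13), so x ∈ ℤ_13^×. Compute digits iteratively via a_i = x_i mod 13, x_{i+1} = (x_i − a_i)/13, with x_0 = x:
  x_0 = 6/5;  a_0 = 9;  x_1 = (x_0 − 9)/13 = -3/5
  x_1 = -3/5;  a_1 = 2;  x_2 = (x_1 − 2)/13 = -1/5
  x_2 = -1/5;  a_2 = 5;  x_3 = (x_2 − 5)/13 = -2/5
  x_3 = -2/5;  a_3 = 10;  x_4 = (x_3 − 10)/13 = -4/5
Digits: (9, 2, 5, 10).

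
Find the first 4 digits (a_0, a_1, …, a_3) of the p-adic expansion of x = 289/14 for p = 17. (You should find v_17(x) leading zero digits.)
(a_0, …, a_3) = (0, 0, 11, 3)

v_17(289/14) = 2, so a_0 = ... = a_1 = 0. Factor out: x = 17^2 · u with u = 1/14 a unit in ℤ_17. Expand u iteratively via a_{v+i} = u_i mod 17, u_{i+1} = (u_i − a_{v+i})/17:
  u_0 = 1/14;  a_2 = 11;  u_1 = (u_0 − 11)/17 = -9/14
  u_1 = -9/14;  a_3 = 3;  u_2 = (u_1 − 3)/17 = -3/14
Digits: (0, 0, 11, 3).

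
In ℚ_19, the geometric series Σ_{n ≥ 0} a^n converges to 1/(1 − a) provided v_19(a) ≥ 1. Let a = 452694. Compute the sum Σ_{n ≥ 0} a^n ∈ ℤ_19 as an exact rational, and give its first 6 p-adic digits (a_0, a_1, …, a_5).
Σ a^n = 1/(1 − a) = -1/452693;  first 6 digits = (1, 0, 0, 9, 3, 0)

v_19(a) = 3 ≥ 1, so the series converges in ℤ_19 to 1/(1 − a) = 1/(1 − 452694) = -1/452693. Expand this rational in ℤ_19: compute digits iteratively via d_i = x_i mod 19, x_{i+1} = (x_i − d_i)/19. The first 6 digits are (1, 0, 0, 9, 3, 0).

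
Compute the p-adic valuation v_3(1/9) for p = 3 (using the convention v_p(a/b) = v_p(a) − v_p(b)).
v_3(1/9) = -2

Factor powers of 3 from the numerator and denominator of the reduced fraction: 1 = 3^0 · 1 and 9 = 3^2 · 1. Apply v_p(a/b) = v_p(a) − v_p(b): v_3(1/9) = 0 − 2 = -2.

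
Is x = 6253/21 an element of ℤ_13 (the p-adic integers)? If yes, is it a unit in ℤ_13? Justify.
x ∈ ℤ_13 but not a unit; v_13(x) = 2 > 0

ℤ_13 = {x ∈ ℚ_13 : v_13(x) ≥ 0} and ℤ_13^× = {x ∈ ℤ_13 : v_13(x) = 0}. Here v_13(6253/21) = v_13(num) − v_13(den) = 2; compare against these criteria.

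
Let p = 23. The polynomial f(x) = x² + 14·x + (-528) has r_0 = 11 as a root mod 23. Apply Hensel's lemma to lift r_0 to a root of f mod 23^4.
r_3 = 273849 (mod 279841)

Hensel: r_{i+1} = r_i − f(r_i)·(f′(r_i))^{-1} mod 23^{i+2}, f′(x) = 2x + 14. Iterate:
  r_0 = 11 (mod 23)
  r_1 = 356 (mod 529)
  r_2 = 6175 (mod 12167)
  r_3 = 273849 (mod 279841)
Final: r = 273849 satisfies f(r) ≡ 0 mod 23^4.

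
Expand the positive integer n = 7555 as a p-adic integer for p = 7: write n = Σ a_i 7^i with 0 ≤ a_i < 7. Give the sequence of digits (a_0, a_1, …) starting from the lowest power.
(a_0, a_1, …) = (2, 1, 0, 1, 3)

Repeated division by 7 gives the digits low-to-high: 7555 = 2 + 1·7^1 + 1·7^3 + 3·7^4. Digit sequence: (2, 1, 0, 1, 3).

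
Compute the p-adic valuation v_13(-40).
v_13(-40) = 0

v_13(n) is the largest exponent k such that 13^k divides n. Factor out: -40 = -13^0 · 40. (Sign doesn't affect v_p.) So v_13(-40) = 0.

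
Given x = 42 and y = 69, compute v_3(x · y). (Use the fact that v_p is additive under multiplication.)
v_3(2898) = 2

v_p(x) = 1 (factor: 42 = 3^1 · 14); v_p(y) = 1 (factor: 69 = 3^1 · 23). Additivity: v_p(xy) = v_p(x) + v_p(y) = 1 + 1 = 2. (Direct check: xy = 2898 = 3^2 · (322).)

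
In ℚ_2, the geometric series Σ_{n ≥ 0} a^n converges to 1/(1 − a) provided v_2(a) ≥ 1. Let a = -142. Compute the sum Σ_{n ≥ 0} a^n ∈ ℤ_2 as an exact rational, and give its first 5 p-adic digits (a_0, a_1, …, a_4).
Σ a^n = 1/(1 − a) = 1/143;  first 5 digits = (1, 1, 1, 1, 0)

v_2(a) = 1 ≥ 1, so the series converges in ℤ_2 to 1/(1 − a) = 1/(1 − (-142)) = 1/143. Expand this rational in ℤ_2: compute digits iteratively via d_i = x_i mod 2, x_{i+1} = (x_i − d_i)/2. The first 5 digits are (1, 1, 1, 1, 0).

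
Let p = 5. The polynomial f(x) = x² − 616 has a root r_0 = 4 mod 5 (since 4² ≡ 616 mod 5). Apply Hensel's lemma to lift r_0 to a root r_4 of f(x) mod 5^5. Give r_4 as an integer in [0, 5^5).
r_4 = 1329 (mod 3125)

Hensel's recurrence: r_{i+1} = r_i − f(r_i)·(f′(r_i))^{-1} mod 5^{i+2}, with f′(x) = 2x. Iterate:
  r_0 = 4 (mod 5)
  r_1 = 4 (mod 25)
  r_2 = 79 (mod 125)
  r_3 = 79 (mod 625)
  r_4 = 1329 (mod 3125)
Final: r_4 = 1329, and one checks f(r_4) ≡ 0 mod 5^5.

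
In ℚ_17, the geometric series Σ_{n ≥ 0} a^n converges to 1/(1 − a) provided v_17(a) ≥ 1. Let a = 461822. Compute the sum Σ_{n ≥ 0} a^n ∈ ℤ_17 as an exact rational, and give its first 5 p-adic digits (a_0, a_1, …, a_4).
Σ a^n = 1/(1 − a) = -1/461821;  first 5 digits = (1, 0, 0, 9, 5)

v_17(a) = 3 ≥ 1, so the series converges in ℤ_17 to 1/(1 − a) = 1/(1 − 461822) = -1/461821. Expand this rational in ℤ_17: compute digits iteratively via d_i = x_i mod 17, x_{i+1} = (x_i − d_i)/17. The first 5 digits are (1, 0, 0, 9, 5).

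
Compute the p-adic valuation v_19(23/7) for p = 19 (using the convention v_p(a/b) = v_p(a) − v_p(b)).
v_19(23/7) = 0

Factor powers of 19 from the numerator and denominator of the reduced fraction: 23 = 19^0 · 23 and 7 = 19^0 · 7. Apply v_p(a/b) = v_p(a) − v_p(b): v_19(23/7) = 0 − 0 = 0.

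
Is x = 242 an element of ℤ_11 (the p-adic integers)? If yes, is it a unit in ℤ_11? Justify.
x ∈ ℤ_11 but not a unit; v_11(x) = 2 > 0

ℤ_11 = {x ∈ ℚ_11 : v_11(x) ≥ 0} and ℤ_11^× = {x ∈ ℤ_11 : v_11(x) = 0}. Here v_11(242) = v_11(num) − v_11(den) = 2; compare against these criteria.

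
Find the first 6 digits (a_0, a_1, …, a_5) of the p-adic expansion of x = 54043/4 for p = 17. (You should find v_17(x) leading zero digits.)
(a_0, …, a_5) = (0, 0, 0, 7, 4, 4)

v_17(54043/4) = 3, so a_0 = ... = a_2 = 0. Factor out: x = 17^3 · u with u = 11/4 a unit in ℤ_17. Expand u iteratively via a_{v+i} = u_i mod 17, u_{i+1} = (u_i − a_{v+i})/17:
  u_0 = 11/4;  a_3 = 7;  u_1 = (u_0 − 7)/17 = -1/4
  u_1 = -1/4;  a_4 = 4;  u_2 = (u_1 − 4)/17 = -1/4
  u_2 = -1/4;  a_5 = 4;  u_3 = (u_2 − 4)/17 = -1/4
Digits: (0, 0, 0, 7, 4, 4).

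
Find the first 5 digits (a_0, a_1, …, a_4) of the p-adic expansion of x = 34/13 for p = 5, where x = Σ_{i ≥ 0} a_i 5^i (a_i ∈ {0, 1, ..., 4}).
(a_0, …, a_4) = (3, 3, 4, 1, 0)

v_5(34/13) = 0 (numerator and denominator both coprime to 5), so x ∈ ℤ_5^×. Compute digits iteratively via a_i = x_i mod 5, x_{i+1} = (x_i − a_i)/5, with x_0 = x:
  x_0 = 34/13;  a_0 = 3;  x_1 = (x_0 − 3)/5 = -1/13
  x_1 = -1/13;  a_1 = 3;  x_2 = (x_1 − 3)/5 = -8/13
  x_2 = -8/13;  a_2 = 4;  x_3 = (x_2 − 4)/5 = -12/13
  x_3 = -12/13;  a_3 = 1;  x_4 = (x_3 − 1)/5 = -5/13
  x_4 = -5/13;  a_4 = 0;  x_5 = (x_4 − 0)/5 = -1/13
Digits: (3, 3, 4, 1, 0).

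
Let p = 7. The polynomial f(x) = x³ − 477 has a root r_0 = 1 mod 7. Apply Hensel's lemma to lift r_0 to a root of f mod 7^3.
r_2 = 176 (mod 343)

Hensel: r_{i+1} = r_i − f(r_i)/f′(r_i) mod 7^{i+2}, where f′(x) = 3x². Iterate:
  r_0 = 1 (mod 7)
  r_1 = 29 (mod 49)
  r_2 = 176 (mod 343)
Final: r = 176 with f(r) ≡ 0 mod 7^3.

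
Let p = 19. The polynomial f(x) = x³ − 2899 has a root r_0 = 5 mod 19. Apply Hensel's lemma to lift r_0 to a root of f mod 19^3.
r_2 = 1924 (mod 6859)

Hensel: r_{i+1} = r_i − f(r_i)/f′(r_i) mod 19^{i+2}, where f′(x) = 3x². Iterate:
  r_0 = 5 (mod 19)
  r_1 = 119 (mod 361)
  r_2 = 1924 (mod 6859)
Final: r = 1924 with f(r) ≡ 0 mod 19^3.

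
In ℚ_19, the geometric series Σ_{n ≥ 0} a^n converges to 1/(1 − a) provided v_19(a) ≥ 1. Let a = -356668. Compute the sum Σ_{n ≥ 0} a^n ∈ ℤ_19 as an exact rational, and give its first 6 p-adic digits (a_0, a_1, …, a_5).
Σ a^n = 1/(1 − a) = 1/356669;  first 6 digits = (1, 0, 0, 5, 16, 18)

v_19(a) = 3 ≥ 1, so the series converges in ℤ_19 to 1/(1 − a) = 1/(1 − (-356668)) = 1/356669. Expand this rational in ℤ_19: compute digits iteratively via d_i = x_i mod 19, x_{i+1} = (x_i − d_i)/19. The first 6 digits are (1, 0, 0, 5, 16, 18).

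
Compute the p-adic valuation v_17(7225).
v_17(7225) = 2

v_17(n) is the largest exponent k such that 17^k divides n. Factor out: 7225 = 17^2 · 25. (Sign doesn't affect v_p.) So v_17(7225) = 2.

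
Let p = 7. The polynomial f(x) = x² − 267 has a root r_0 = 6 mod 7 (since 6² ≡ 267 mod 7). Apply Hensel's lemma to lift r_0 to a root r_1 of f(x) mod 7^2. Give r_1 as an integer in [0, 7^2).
r_1 = 13 (mod 49)

Hensel's recurrence: r_{i+1} = r_i − f(r_i)·(f′(r_i))^{-1} mod 7^{i+2}, with f′(x) = 2x. Iterate:
  r_0 = 6 (mod 7)
  r_1 = 13 (mod 49)
Final: r_1 = 13, and one checks f(r_1) ≡ 0 mod 7^2.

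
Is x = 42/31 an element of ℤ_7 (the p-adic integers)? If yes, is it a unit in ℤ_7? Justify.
x ∈ ℤ_7 but not a unit; v_7(x) = 1 > 0

ℤ_7 = {x ∈ ℚ_7 : v_7(x) ≥ 0} and ℤ_7^× = {x ∈ ℤ_7 : v_7(x) = 0}. Here v_7(42/31) = v_7(num) − v_7(den) = 1; compare against these criteria.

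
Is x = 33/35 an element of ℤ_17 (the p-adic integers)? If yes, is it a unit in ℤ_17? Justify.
x ∈ ℤ_17^× (unit); v_17(x) = 0

ℤ_17 = {x ∈ ℚ_17 : v_17(x) ≥ 0} and ℤ_17^× = {x ∈ ℤ_17 : v_17(x) = 0}. Here v_17(33/35) = v_17(num) − v_17(den) = 0; compare against these criteria.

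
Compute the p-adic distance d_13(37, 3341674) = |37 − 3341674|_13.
d_13(37, 3341674) = 1/371293

Step 1 — x − y = 37 − 3341674 = -3341637. Step 2 — v_13(-3341637) = 5 (factor: -3341637 = −(13^5 · 9); the sign does not affect v_p). Step 3 — |x − y|_13 = 13^{-5} = 1/371293.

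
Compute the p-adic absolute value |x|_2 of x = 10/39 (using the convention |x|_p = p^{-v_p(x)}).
|10/39|_2 = 1/2

Step 1 — compute v_2(x) by factoring powers of 2 out of the numerator and denominator: v_2(10/39) = 1. Step 2 — apply |x|_p = p^{-v_p(x)} = 2^{-1} = 1/2.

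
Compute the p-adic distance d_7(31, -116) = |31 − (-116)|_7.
d_7(31, -116) = 1/49

Step 1 — x − y = 31 − (-116) = 147. Step 2 — v_7(147) = 2 (factor: 147 = (7^2 · 3); the sign does not affect v_p). Step 3 — |x − y|_7 = 7^{-2} = 1/49.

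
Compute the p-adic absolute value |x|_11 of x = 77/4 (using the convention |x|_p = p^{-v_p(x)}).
|77/4|_11 = 1/11

Step 1 — compute v_11(x) by factoring powers of 11 out of the numerator and denominator: v_11(77/4) = 1. Step 2 — apply |x|_p = p^{-v_p(x)} = 11^{-1} = 1/11.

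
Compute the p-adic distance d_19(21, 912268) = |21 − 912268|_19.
d_19(21, 912268) = 1/130321

Step 1 — x − y = 21 − 912268 = -912247. Step 2 — v_19(-912247) = 4 (factor: -912247 = −(19^4 · 7); the sign does not affect v_p). Step 3 — |x − y|_19 = 19^{-4} = 1/130321.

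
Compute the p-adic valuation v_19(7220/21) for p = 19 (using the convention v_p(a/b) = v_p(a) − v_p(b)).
v_19(7220/21) = 2

Factor powers of 19 from the numerator and denominator of the reduced fraction: 7220 = 19^2 · 20 and 21 = 19^0 · 21. Apply v_p(a/b) = v_p(a) − v_p(b): v_19(7220/21) = 2 − 0 = 2.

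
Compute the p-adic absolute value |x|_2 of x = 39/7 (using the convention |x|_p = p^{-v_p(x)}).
|39/7|_2 = 1

Step 1 — compute v_2(x) by factoring powers of 2 out of the numerator and denominator: v_2(39/7) = 0. Step 2 — apply |x|_p = p^{-v_p(x)} = 2^{0} = 1.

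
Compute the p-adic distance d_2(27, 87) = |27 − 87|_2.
d_2(27, 87) = 1/4

Step 1 — x − y = 27 − 87 = -60. Step 2 — v_2(-60) = 2 (factor: -60 = −(2^2 · 15); the sign does not affect v_p). Step 3 — |x − y|_2 = 2^{-2} = 1/4.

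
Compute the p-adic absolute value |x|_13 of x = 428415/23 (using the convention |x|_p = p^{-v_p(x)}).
|428415/23|_13 = 1/28561

Step 1 — compute v_13(x) by factoring powers of 13 out of the numerator and denominator: v_13(428415/23) = 4. Step 2 — apply |x|_p = p^{-v_p(x)} = 13^{-4} = 1/28561.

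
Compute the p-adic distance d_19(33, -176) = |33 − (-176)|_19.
d_19(33, -176) = 1/19

Step 1 — x − y = 33 − (-176) = 209. Step 2 — v_19(209) = 1 (factor: 209 = (19^1 · 11); the sign does not affect v_p). Step 3 — |x − y|_19 = 19^{-1} = 1/19.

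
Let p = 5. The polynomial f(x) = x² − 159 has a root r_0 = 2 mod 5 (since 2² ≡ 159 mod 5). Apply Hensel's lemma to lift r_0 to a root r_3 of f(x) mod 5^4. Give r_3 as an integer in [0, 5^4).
r_3 = 597 (mod 625)

Hensel's recurrence: r_{i+1} = r_i − f(r_i)·(f′(r_i))^{-1} mod 5^{i+2}, with f′(x) = 2x. Iterate:
  r_0 = 2 (mod 5)
  r_1 = 22 (mod 25)
  r_2 = 97 (mod 125)
  r_3 = 597 (mod 625)
Final: r_3 = 597, and one checks f(r_3) ≡ 0 mod 5^4.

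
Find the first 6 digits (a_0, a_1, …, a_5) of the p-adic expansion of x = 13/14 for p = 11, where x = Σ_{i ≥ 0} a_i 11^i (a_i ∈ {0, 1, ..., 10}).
(a_0, …, a_5) = (8, 8, 0, 7, 8, 0)

v_11(13/14) = 0 (numerator and denominator both coprime to 11), so x ∈ ℤ_11^×. Compute digits iteratively via a_i = x_i mod 11, x_{i+1} = (x_i − a_i)/11, with x_0 = x:
  x_0 = 13/14;  a_0 = 8;  x_1 = (x_0 − 8)/11 = -9/14
  x_1 = -9/14;  a_1 = 8;  x_2 = (x_1 − 8)/11 = -11/14
  x_2 = -11/14;  a_2 = 0;  x_3 = (x_2 − 0)/11 = -1/14
  x_3 = -1/14;  a_3 = 7;  x_4 = (x_3 − 7)/11 = -9/14
  x_4 = -9/14;  a_4 = 8;  x_5 = (x_4 − 8)/11 = -11/14
  x_5 = -11/14;  a_5 = 0;  x_6 = (x_5 − 0)/11 = -1/14
Digits: (8, 8, 0, 7, 8, 0).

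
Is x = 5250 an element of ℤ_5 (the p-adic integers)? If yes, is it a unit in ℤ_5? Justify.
x ∈ ℤ_5 but not a unit; v_5(x) = 3 > 0

ℤ_5 = {x ∈ ℚ_5 : v_5(x) ≥ 0} and ℤ_5^× = {x ∈ ℤ_5 : v_5(x) = 0}. Here v_5(5250) = v_5(num) − v_5(den) = 3; compare against these criteria.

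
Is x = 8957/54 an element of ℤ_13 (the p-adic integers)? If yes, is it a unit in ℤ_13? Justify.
x ∈ ℤ_13 but not a unit; v_13(x) = 2 > 0

ℤ_13 = {x ∈ ℚ_13 : v_13(x) ≥ 0} and ℤ_13^× = {x ∈ ℤ_13 : v_13(x) = 0}. Here v_13(8957/54) = v_13(num) − v_13(den) = 2; compare against these criteria.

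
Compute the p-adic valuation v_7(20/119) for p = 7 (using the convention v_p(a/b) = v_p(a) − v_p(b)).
v_7(20/119) = -1

Factor powers of 7 from the numerator and denominator of the reduced fraction: 20 = 7^0 · 20 and 119 = 7^1 · 17. Apply v_p(a/b) = v_p(a) − v_p(b): v_7(20/119) = 0 − 1 = -1.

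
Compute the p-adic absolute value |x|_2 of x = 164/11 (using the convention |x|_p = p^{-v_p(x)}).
|164/11|_2 = 1/4

Step 1 — compute v_2(x) by factoring powers of 2 out of the numerator and denominator: v_2(164/11) = 2. Step 2 — apply |x|_p = p^{-v_p(x)} = 2^{-2} = 1/4.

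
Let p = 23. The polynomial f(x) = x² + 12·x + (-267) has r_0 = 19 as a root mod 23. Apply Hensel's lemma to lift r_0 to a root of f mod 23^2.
r_1 = 203 (mod 529)

Hensel: r_{i+1} = r_i − f(r_i)·(f′(r_i))^{-1} mod 23^{i+2}, f′(x) = 2x + 12. Iterate:
  r_0 = 19 (mod 23)
  r_1 = 203 (mod 529)
Final: r = 203 satisfies f(r) ≡ 0 mod 23^2.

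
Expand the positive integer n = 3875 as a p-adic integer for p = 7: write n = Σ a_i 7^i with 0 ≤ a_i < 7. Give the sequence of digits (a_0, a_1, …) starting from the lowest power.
(a_0, a_1, …) = (4, 0, 2, 4, 1)

Repeated division by 7 gives the digits low-to-high: 3875 = 4 + 2·7^2 + 4·7^3 + 1·7^4. Digit sequence: (4, 0, 2, 4, 1).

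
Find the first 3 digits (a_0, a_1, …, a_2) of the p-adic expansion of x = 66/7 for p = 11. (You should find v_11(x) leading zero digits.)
(a_0, …, a_2) = (0, 4, 6)

v_11(66/7) = 1, so a_0 = ... = a_0 = 0. Factor out: x = 11^1 · u with u = 6/7 a unit in ℤ_11. Expand u iteratively via a_{v+i} = u_i mod 11, u_{i+1} = (u_i − a_{v+i})/11:
  u_0 = 6/7;  a_1 = 4;  u_1 = (u_0 − 4)/11 = -2/7
  u_1 = -2/7;  a_2 = 6;  u_2 = (u_1 − 6)/11 = -4/7
Digits: (0, 4, 6).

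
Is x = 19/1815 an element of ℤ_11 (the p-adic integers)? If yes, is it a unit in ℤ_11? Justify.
x ∉ ℤ_11 (v_11(x) = -2 < 0)

ℤ_11 = {x ∈ ℚ_11 : v_11(x) ≥ 0} and ℤ_11^× = {x ∈ ℤ_11 : v_11(x) = 0}. Here v_11(19/1815) = v_11(num) − v_11(den) = -2; compare against these criteria.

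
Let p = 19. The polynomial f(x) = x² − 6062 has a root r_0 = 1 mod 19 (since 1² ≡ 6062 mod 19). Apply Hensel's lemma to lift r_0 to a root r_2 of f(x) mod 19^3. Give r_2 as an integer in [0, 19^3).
r_2 = 5739 (mod 6859)

Hensel's recurrence: r_{i+1} = r_i − f(r_i)·(f′(r_i))^{-1} mod 19^{i+2}, with f′(x) = 2x. Iterate:
  r_0 = 1 (mod 19)
  r_1 = 324 (mod 361)
  r_2 = 5739 (mod 6859)
Final: r_2 = 5739, and one checks f(r_2) ≡ 0 mod 19^3.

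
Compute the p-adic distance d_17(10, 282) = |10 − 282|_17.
d_17(10, 282) = 1/17

Step 1 — x − y = 10 − 282 = -272. Step 2 — v_17(-272) = 1 (factor: -272 = −(17^1 · 16); the sign does not affect v_p). Step 3 — |x − y|_17 = 17^{-1} = 1/17.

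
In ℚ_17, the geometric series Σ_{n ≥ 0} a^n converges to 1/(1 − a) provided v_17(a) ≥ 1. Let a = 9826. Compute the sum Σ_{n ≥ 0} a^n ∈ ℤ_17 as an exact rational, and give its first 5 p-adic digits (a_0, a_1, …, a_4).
Σ a^n = 1/(1 − a) = -1/9825;  first 5 digits = (1, 0, 0, 2, 0)

v_17(a) = 3 ≥ 1, so the series converges in ℤ_17 to 1/(1 − a) = 1/(1 − 9826) = -1/9825. Expand this rational in ℤ_17: compute digits iteratively via d_i = x_i mod 17, x_{i+1} = (x_i − d_i)/17. The first 5 digits are (1, 0, 0, 2, 0).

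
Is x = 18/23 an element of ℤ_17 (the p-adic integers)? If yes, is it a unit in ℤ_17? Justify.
x ∈ ℤ_17^× (unit); v_17(x) = 0

ℤ_17 = {x ∈ ℚ_17 : v_17(x) ≥ 0} and ℤ_17^× = {x ∈ ℤ_17 : v_17(x) = 0}. Here v_17(18/23) = v_17(num) − v_17(den) = 0; compare against these criteria.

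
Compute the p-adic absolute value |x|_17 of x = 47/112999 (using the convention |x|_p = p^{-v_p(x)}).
|47/112999|_17 = 4913

Step 1 — compute v_17(x) by factoring powers of 17 out of the numerator and denominator: v_17(47/112999) = -3. Step 2 — apply |x|_p = p^{-v_p(x)} = 17^{3} = 4913.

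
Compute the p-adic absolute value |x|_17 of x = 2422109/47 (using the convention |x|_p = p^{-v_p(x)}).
|2422109/47|_17 = 1/83521

Step 1 — compute v_17(x) by factoring powers of 17 out of the numerator and denominator: v_17(2422109/47) = 4. Step 2 — apply |x|_p = p^{-v_p(x)} = 17^{-4} = 1/83521.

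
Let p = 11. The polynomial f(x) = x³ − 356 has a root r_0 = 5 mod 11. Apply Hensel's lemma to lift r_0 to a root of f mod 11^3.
r_2 = 1160 (mod 1331)

Hensel: r_{i+1} = r_i − f(r_i)/f′(r_i) mod 11^{i+2}, where f′(x) = 3x². Iterate:
  r_0 = 5 (mod 11)
  r_1 = 71 (mod 121)
  r_2 = 1160 (mod 1331)
Final: r = 1160 with f(r) ≡ 0 mod 11^3.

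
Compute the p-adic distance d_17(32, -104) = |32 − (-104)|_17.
d_17(32, -104) = 1/17

Step 1 — x − y = 32 − (-104) = 136. Step 2 — v_17(136) = 1 (factor: 136 = (17^1 · 8); the sign does not affect v_p). Step 3 — |x − y|_17 = 17^{-1} = 1/17.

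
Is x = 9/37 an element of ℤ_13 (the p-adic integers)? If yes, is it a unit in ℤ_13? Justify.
x ∈ ℤ_13^× (unit); v_13(x) = 0

ℤ_13 = {x ∈ ℚ_13 : v_13(x) ≥ 0} and ℤ_13^× = {x ∈ ℤ_13 : v_13(x) = 0}. Here v_13(9/37) = v_13(num) − v_13(den) = 0; compare against these criteria.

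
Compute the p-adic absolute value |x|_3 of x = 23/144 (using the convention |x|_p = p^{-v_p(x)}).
|23/144|_3 = 9

Step 1 — compute v_3(x) by factoring powers of 3 out of the numerator and denominator: v_3(23/144) = -2. Step 2 — apply |x|_p = p^{-v_p(x)} = 3^{2} = 9.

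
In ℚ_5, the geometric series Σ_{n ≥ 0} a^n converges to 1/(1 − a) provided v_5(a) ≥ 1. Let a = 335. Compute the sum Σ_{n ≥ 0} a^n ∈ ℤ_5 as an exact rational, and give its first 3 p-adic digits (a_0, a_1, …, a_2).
Σ a^n = 1/(1 − a) = -1/334;  first 3 digits = (1, 2, 2)

v_5(a) = 1 ≥ 1, so the series converges in ℤ_5 to 1/(1 − a) = 1/(1 − 335) = -1/334. Expand this rational in ℤ_5: compute digits iteratively via d_i = x_i mod 5, x_{i+1} = (x_i − d_i)/5. The first 3 digits are (1, 2, 2).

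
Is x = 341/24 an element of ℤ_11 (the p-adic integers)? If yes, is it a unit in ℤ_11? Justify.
x ∈ ℤ_11 but not a unit; v_11(x) = 1 > 0

ℤ_11 = {x ∈ ℚ_11 : v_11(x) ≥ 0} and ℤ_11^× = {x ∈ ℤ_11 : v_11(x) = 0}. Here v_11(341/24) = v_11(num) − v_11(den) = 1; compare against these criteria.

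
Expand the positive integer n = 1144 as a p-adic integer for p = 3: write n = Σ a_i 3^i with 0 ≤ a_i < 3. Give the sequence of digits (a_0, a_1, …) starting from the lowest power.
(a_0, a_1, …) = (1, 0, 1, 0, 2, 1, 1)

Repeated division by 3 gives the digits low-to-high: 1144 = 1 + 1·3^2 + 2·3^4 + 1·3^5 + 1·3^6. Digit sequence: (1, 0, 1, 0, 2, 1, 1).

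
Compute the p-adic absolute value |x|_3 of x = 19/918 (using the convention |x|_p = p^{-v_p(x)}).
|19/918|_3 = 27

Step 1 — compute v_3(x) by factoring powers of 3 out of the numerator and denominator: v_3(19/918) = -3. Step 2 — apply |x|_p = p^{-v_p(x)} = 3^{3} = 27.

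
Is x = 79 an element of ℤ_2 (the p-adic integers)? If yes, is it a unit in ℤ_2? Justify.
x ∈ ℤ_2^× (unit); v_2(x) = 0

ℤ_2 = {x ∈ ℚ_2 : v_2(x) ≥ 0} and ℤ_2^× = {x ∈ ℤ_2 : v_2(x) = 0}. Here v_2(79) = v_2(num) − v_2(den) = 0; compare against these criteria.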